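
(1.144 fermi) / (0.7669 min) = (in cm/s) 1 fermi = 1e-15 m, so 1.144 fermi = 1.144 * 1e-15 = 1.144e-15 m. 1 min = 60 s, so 0.7669 min = 0.7669 * 60 = 46.014 s. Combine: 1.144e-15 m / 46.014 s = 2.4861999e-17 m/s. 1 cm/s = 0.01 m/s, so 2.4861999e-17 m/s = 2.4861999e-17 / 0.01 = 2.4861999e-15 cm/s ≈ 2.486e-15 cm/s (4 s.f.). Final answer: 2.486e-15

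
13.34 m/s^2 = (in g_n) 1.36. Check: 1 g_n = 9.80665 m/s^2, so 13.34 m/s^2 = 13.34 / 9.80665 = 1.3603014 g_n ≈ 1.36 g_n (4 s.f.).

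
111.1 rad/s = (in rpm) 1 rpm = 0.10471976 rad/s, so 111.1 rad/s = 111.1 / 0.10471976 = 1060.9269 rpm ≈ 1061 rpm (4 s.f.). Final answer: 1061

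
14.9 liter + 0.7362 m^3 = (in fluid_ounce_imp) 2.644e+04. Check: 1 liter = 0.001 m^3, so 14.9 liter = 14.9 * 0.001 = 0.0149 m^3. 0.7362 m^3 is already in m^3. Sum: 0.0149 + 0.7362 = 0.7511 m^3. 1 fluid_ounce_imp = 2.8413063e-05 m^3, so 0.7511 m^3 = 0.7511 / 2.8413063e-05 = 26435.024 fluid_ounce_imp ≈ 2.644e+04 fluid_ounce_imp (4 s.f.).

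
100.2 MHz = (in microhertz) 1 MHz = 1000000 Hz, so 100.2 MHz = 100.2 * 1000000 = 1.002e+08 Hz. 1 microhertz = 1e-06 Hz, so 1.002e+08 Hz = 1.002e+08 / 1e-06 = 1.002e+14 microhertz. Final answer: 1.002e+14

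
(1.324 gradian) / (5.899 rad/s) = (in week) 1 gradian = 0.015707963 rad, so 1.324 gradian = 1.324 * 0.015707963 = 0.020797343 rad. 5.899 rad/s is already in rad/s. Combine: 0.020797343 rad / 5.899 rad/s = 0.003525571 s. 1 week = 604800 s, so 0.003525571 s = 0.003525571 / 604800 = 5.8293171e-09 week ≈ 5.829e-09 week (4 s.f.). Final answer: 5.829e-09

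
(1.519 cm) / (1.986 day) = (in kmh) 1 cm = 0.01 m, so 1.519 cm = 1.519 * 0.01 = 0.01519 m. 1 day = 86400 s, so 1.986 day = 1.986 * 86400 = 171590.4 s. Combine: 0.01519 m / 171590.4 s = 8.8524766e-08 m/s. 1 kmh = 0.27777778 m/s, so 8.8524766e-08 m/s = 8.8524766e-08 / 0.27777778 = 3.1868916e-07 kmh ≈ 3.187e-07 kmh (4 s.f.). Final answer: 3.187e-07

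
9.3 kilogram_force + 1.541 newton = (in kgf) 9.457. Check: 1 kilogram_force = 9.80665 N, so 9.3 kilogram_force = 9.3 * 9.80665 = 91.201845 N. 1.541 newton = 1.541 N. Sum: 91.201845 + 1.541 = 92.742845 N. 1 kgf = 9.80665 N, so 92.742845 N = 92.742845 / 9.80665 = 9.4571383 kgf ≈ 9.457 kgf (4 s.f.).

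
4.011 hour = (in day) 1 hour = 3600 s, so 4.011 hour = 4.011 * 3600 = 14439.6 s. 1 day = 86400 s, so 14439.6 s = 14439.6 / 86400 = 0.167125 day ≈ 0.1671 day (4 s.f.). Final answer: 0.1671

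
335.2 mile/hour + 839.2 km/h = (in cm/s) 1 mile/hour = 0.44704 m/s, so 335.2 mile/hour = 335.2 * 0.44704 = 149.84781 m/s. 1 km/h = 0.27777778 m/s, so 839.2 km/h = 839.2 * 0.27777778 = 233.11111 m/s. Sum: 149.84781 + 233.11111 = 382.95892 m/s. 1 cm/s = 0.01 m/s, so 382.95892 m/s = 382.95892 / 0.01 = 38295.892 cm/s ≈ 3.83e+04 cm/s (4 s.f.). Final answer: 3.83e+04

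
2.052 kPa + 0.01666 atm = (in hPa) 1 kPa = 1000 Pa, so 2.052 kPa = 2.052 * 1000 = 2052 Pa. 1 atm = 101325 Pa, so 0.01666 atm = 0.01666 * 101325 = 1688.0745 Pa. Sum: 2052 + 1688.0745 = 3740.0745 Pa. 1 hPa = 100 Pa, so 3740.0745 Pa = 3740.0745 / 100 = 37.400745 hPa ≈ 37.4 hPa (4 s.f.). Final answer: 37.4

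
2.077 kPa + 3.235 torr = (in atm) 1 kPa = 1000 Pa, so 2.077 kPa = 2.077 * 1000 = 2077 Pa. 1 torr = 133.32237 Pa, so 3.235 torr = 3.235 * 133.32237 = 431.29786 Pa. Sum: 2077 + 431.29786 = 2508.2979 Pa. 1 atm = 101325 Pa, so 2508.2979 Pa = 2508.2979 / 101325 = 0.024754975 atm ≈ 0.02475 atm (4 s.f.). Final answer: 0.02475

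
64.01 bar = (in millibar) 6.401e+04. Check: 1 bar = 100000 Pa, so 64.01 bar = 64.01 * 100000 = 6401000 Pa. 1 millibar = 100 Pa, so 6401000 Pa = 6401000 / 100 = 64010 millibar ≈ 6.401e+04 millibar (4 s.f.).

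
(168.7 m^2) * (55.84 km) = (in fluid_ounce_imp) 3.315e+11. Check: 168.7 m^2 is already in m^2. 1 km = 1000 m, so 55.84 km = 55.84 * 1000 = 55840 m. Combine: 168.7 m^2 * 55840 m = 9420208 m^3. 1 fluid_ounce_imp = 2.8413063e-05 m^3, so 9420208 m^3 = 9420208 / 2.8413063e-05 = 3.3154497e+11 fluid_ounce_imp ≈ 3.315e+11 fluid_ounce_imp (4 s.f.).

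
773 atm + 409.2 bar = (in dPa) 1 atm = 101325 Pa, so 773 atm = 773 * 101325 = 78324225 Pa. 1 bar = 100000 Pa, so 409.2 bar = 409.2 * 100000 = 40920000 Pa. Sum: 78324225 + 40920000 = 1.1924422e+08 Pa. 1 dPa = 0.1 Pa, so 1.1924422e+08 Pa = 1.1924422e+08 / 0.1 = 1.1924422e+09 dPa ≈ 1.192e+09 dPa (4 s.f.). Final answer: 1.192e+09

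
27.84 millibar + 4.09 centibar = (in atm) 1 millibar = 100 Pa, so 27.84 millibar = 27.84 * 100 = 2784 Pa. 1 centibar = 1000 Pa, so 4.09 centibar = 4.09 * 1000 = 4090 Pa. Sum: 2784 + 4090 = 6874 Pa. 1 atm = 101325 Pa, so 6874 Pa = 6874 / 101325 = 0.067841105 atm ≈ 0.06784 atm (4 s.f.). Final answer: 0.06784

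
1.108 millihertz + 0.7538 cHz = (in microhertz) 8646. Check: 1 millihertz = 0.001 Hz, so 1.108 millihertz = 1.108 * 0.001 = 0.001108 Hz. 1 cHz = 0.01 Hz, so 0.7538 cHz = 0.7538 * 0.01 = 0.007538 Hz. Sum: 0.001108 + 0.007538 = 0.008646 Hz. 1 microhertz = 1e-06 Hz, so 0.008646 Hz = 0.008646 / 1e-06 = 8646 microhertz.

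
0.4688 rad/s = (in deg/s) 26.86. Check: 1 deg/s = 0.017453293 rad/s, so 0.4688 rad/s = 0.4688 / 0.017453293 = 26.860261 deg/s ≈ 26.86 deg/s (4 s.f.).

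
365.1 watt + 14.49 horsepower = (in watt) 365.1 watt = 365.1 W. 1 horsepower = 745.69987 W, so 14.49 horsepower = 14.49 * 745.69987 = 10805.191 W. Sum: 365.1 + 10805.191 = 11170.291 W. 11170.291 W = 11170.291 watt ≈ 1.117e+04 watt (4 s.f.). Final answer: 1.117e+04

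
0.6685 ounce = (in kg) 0.01895. Check: 1 ounce = 0.028349523 kg, so 0.6685 ounce = 0.6685 * 0.028349523 = 0.018951656 kg. Result: 0.018951656 kg ≈ 0.01895 kg (4 s.f.).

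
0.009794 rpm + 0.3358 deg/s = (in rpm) 1 rpm = 0.10471976 rad/s, so 0.009794 rpm = 0.009794 * 0.10471976 = 0.0010256253 rad/s. 1 deg/s = 0.017453293 rad/s, so 0.3358 deg/s = 0.3358 * 0.017453293 = 0.0058608156 rad/s. Sum: 0.0010256253 + 0.0058608156 = 0.0068864409 rad/s. 1 rpm = 0.10471976 rad/s, so 0.0068864409 rad/s = 0.0068864409 / 0.10471976 = 0.065760667 rpm ≈ 0.06576 rpm (4 s.f.). Final answer: 0.06576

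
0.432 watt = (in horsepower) 0.432 watt = 0.432 W. 1 horsepower = 745.69987 W, so 0.432 W = 0.432 / 745.69987 = 0.00057932154 horsepower ≈ 0.0005793 horsepower (4 s.f.). Final answer: 0.0005793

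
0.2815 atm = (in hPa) 1 atm = 101325 Pa, so 0.2815 atm = 0.2815 * 101325 = 28522.987 Pa. 1 hPa = 100 Pa, so 28522.987 Pa = 28522.987 / 100 = 285.22987 hPa ≈ 285.2 hPa (4 s.f.). Final answer: 285.2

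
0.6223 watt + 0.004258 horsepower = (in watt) 0.6223 watt = 0.6223 W. 1 horsepower = 745.69987 W, so 0.004258 horsepower = 0.004258 * 745.69987 = 3.1751901 W. Sum: 0.6223 + 3.1751901 = 3.7974901 W. 3.7974901 W = 3.7974901 watt ≈ 3.797 watt (4 s.f.). Final answer: 3.797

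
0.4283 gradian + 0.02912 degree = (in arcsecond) 1 gradian = 0.015707963 rad, so 0.4283 gradian = 0.4283 * 0.015707963 = 0.0067277207 rad. 1 degree = 0.017453293 rad, so 0.02912 degree = 0.02912 * 0.017453293 = 0.00050823988 rad. Sum: 0.0067277207 + 0.00050823988 = 0.0072359605 rad. 1 arcsecond = 4.8481368e-06 rad, so 0.0072359605 rad = 0.0072359605 / 4.8481368e-06 = 1492.524 arcsecond ≈ 1493 arcsecond (4 s.f.). Final answer: 1493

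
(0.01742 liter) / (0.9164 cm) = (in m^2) 0.001901. Check: 1 liter = 0.001 m^3, so 0.01742 liter = 0.01742 * 0.001 = 1.742e-05 m^3. 1 cm = 0.01 m, so 0.9164 cm = 0.9164 * 0.01 = 0.009164 m. Combine: 1.742e-05 m^3 / 0.009164 m = 0.0019009166 m^2. Result: 0.0019009166 m^2 ≈ 0.001901 m^2 (4 s.f.).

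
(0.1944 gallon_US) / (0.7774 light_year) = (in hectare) 1.001e-23. Check: 1 gallon_US = 0.0037854118 m^3, so 0.1944 gallon_US = 0.1944 * 0.0037854118 = 0.00073588405 m^3. 1 light_year = 9.4607305e+15 m, so 0.7774 light_year = 0.7774 * 9.4607305e+15 = 7.3547719e+15 m. Combine: 0.00073588405 m^3 / 7.3547719e+15 m = 1.0005532e-19 m^2. 1 hectare = 10000 m^2, so 1.0005532e-19 m^2 = 1.0005532e-19 / 10000 = 1.0005532e-23 hectare ≈ 1.001e-23 hectare (4 s.f.).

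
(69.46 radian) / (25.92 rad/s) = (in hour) 69.46 radian = 69.46 rad. 25.92 rad/s is already in rad/s. Combine: 69.46 rad / 25.92 rad/s = 2.679784 s. 1 hour = 3600 s, so 2.679784 s = 2.679784 / 3600 = 0.00074438443 hour ≈ 0.0007444 hour (4 s.f.). Final answer: 0.0007444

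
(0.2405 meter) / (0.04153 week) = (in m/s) 0.2405 meter = 0.2405 m. 1 week = 604800 s, so 0.04153 week = 0.04153 * 604800 = 25117.344 s. Combine: 0.2405 m / 25117.344 s = 9.575057e-06 m/s. Result: 9.575057e-06 m/s ≈ 9.575e-06 m/s (4 s.f.). Final answer: 9.575e-06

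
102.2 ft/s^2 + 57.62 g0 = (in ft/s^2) 1 ft/s^2 = 0.3048 m/s^2, so 102.2 ft/s^2 = 102.2 * 0.3048 = 31.15056 m/s^2. 1 g0 = 9.80665 m/s^2, so 57.62 g0 = 57.62 * 9.80665 = 565.05917 m/s^2. Sum: 31.15056 + 565.05917 = 596.20973 m/s^2. 1 ft/s^2 = 0.3048 m/s^2, so 596.20973 m/s^2 = 596.20973 / 0.3048 = 1956.0687 ft/s^2 ≈ 1956 ft/s^2 (4 s.f.). Final answer: 1956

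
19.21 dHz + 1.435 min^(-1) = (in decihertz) 1 dHz = 0.1 Hz, so 19.21 dHz = 19.21 * 0.1 = 1.921 Hz. 1 min^(-1) = 0.016666667 Hz, so 1.435 min^(-1) = 1.435 * 0.016666667 = 0.023916667 Hz. Sum: 1.921 + 0.023916667 = 1.9449167 Hz. 1 decihertz = 0.1 Hz, so 1.9449167 Hz = 1.9449167 / 0.1 = 19.449167 decihertz ≈ 19.45 decihertz (4 s.f.). Final answer: 19.45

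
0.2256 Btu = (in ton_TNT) 1 Btu = 1055.0559 J, so 0.2256 Btu = 0.2256 * 1055.0559 = 238.0206 J. 1 ton_TNT = 4.184e+09 J, so 238.0206 J = 238.0206 / 4.184e+09 = 5.6888289e-08 ton_TNT ≈ 5.689e-08 ton_TNT (4 s.f.). Final answer: 5.689e-08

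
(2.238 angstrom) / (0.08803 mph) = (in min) 1 angstrom = 1e-10 m, so 2.238 angstrom = 2.238 * 1e-10 = 2.238e-10 m. 1 mph = 0.44704 m/s, so 0.08803 mph = 0.08803 * 0.44704 = 0.039352931 m/s. Combine: 2.238e-10 m / 0.039352931 m/s = 5.686997e-09 s. 1 min = 60 s, so 5.686997e-09 s = 5.686997e-09 / 60 = 9.4783283e-11 min ≈ 9.478e-11 min (4 s.f.). Final answer: 9.478e-11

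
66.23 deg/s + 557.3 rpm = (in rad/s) 1 deg/s = 0.017453293 rad/s, so 66.23 deg/s = 66.23 * 0.017453293 = 1.1559316 rad/s. 1 rpm = 0.10471976 rad/s, so 557.3 rpm = 557.3 * 0.10471976 = 58.36032 rad/s. Sum: 1.1559316 + 58.36032 = 59.516251 rad/s. Result: 59.516251 rad/s ≈ 59.52 rad/s (4 s.f.). Final answer: 59.52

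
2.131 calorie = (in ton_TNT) 2.131e-09. Check: 1 calorie = 4.184 J, so 2.131 calorie = 2.131 * 4.184 = 8.916104 J. 1 ton_TNT = 4.184e+09 J, so 8.916104 J = 8.916104 / 4.184e+09 = 2.131e-09 ton_TNT.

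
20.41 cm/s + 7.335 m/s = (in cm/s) 1 cm/s = 0.01 m/s, so 20.41 cm/s = 20.41 * 0.01 = 0.2041 m/s. 7.335 m/s is already in m/s. Sum: 0.2041 + 7.335 = 7.5391 m/s. 1 cm/s = 0.01 m/s, so 7.5391 m/s = 7.5391 / 0.01 = 753.91 cm/s ≈ 753.9 cm/s (4 s.f.). Final answer: 753.9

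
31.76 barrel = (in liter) 5049. Check: 1 barrel = 0.15898729 m^3, so 31.76 barrel = 31.76 * 0.15898729 = 5.0494365 m^3. 1 liter = 0.001 m^3, so 5.0494365 m^3 = 5.0494365 / 0.001 = 5049.4365 liter ≈ 5049 liter (4 s.f.).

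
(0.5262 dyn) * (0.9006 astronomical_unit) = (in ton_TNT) 0.0001694. Check: 1 dyn = 1e-05 N, so 0.5262 dyn = 0.5262 * 1e-05 = 5.262e-06 N. 1 astronomical_unit = 1.4959787e+11 m, so 0.9006 astronomical_unit = 0.9006 * 1.4959787e+11 = 1.3472784e+11 m. Combine: 5.262e-06 N * 1.3472784e+11 m = 708937.91 J. 1 ton_TNT = 4.184e+09 J, so 708937.91 J = 708937.91 / 4.184e+09 = 0.00016944023 ton_TNT ≈ 0.0001694 ton_TNT (4 s.f.).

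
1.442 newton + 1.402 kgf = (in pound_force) 1.442 newton = 1.442 N. 1 kgf = 9.80665 N, so 1.402 kgf = 1.402 * 9.80665 = 13.748923 N. Sum: 1.442 + 13.748923 = 15.190923 N. 1 pound_force = 4.4482216 N, so 15.190923 N = 15.190923 / 4.4482216 = 3.4150554 pound_force ≈ 3.415 pound_force (4 s.f.). Final answer: 3.415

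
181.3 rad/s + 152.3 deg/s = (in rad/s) 184. Check: 181.3 rad/s is already in rad/s. 1 deg/s = 0.017453293 rad/s, so 152.3 deg/s = 152.3 * 0.017453293 = 2.6581365 rad/s. Sum: 181.3 + 2.6581365 = 183.95814 rad/s. Result: 183.95814 rad/s ≈ 184 rad/s (4 s.f.).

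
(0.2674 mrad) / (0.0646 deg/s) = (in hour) 1 mrad = 0.001 rad, so 0.2674 mrad = 0.2674 * 0.001 = 0.0002674 rad. 1 deg/s = 0.017453293 rad/s, so 0.0646 deg/s = 0.0646 * 0.017453293 = 0.0011274827 rad/s. Combine: 0.0002674 rad / 0.0011274827 rad/s = 0.2371655 s. 1 hour = 3600 s, so 0.2371655 s = 0.2371655 / 3600 = 6.5879306e-05 hour ≈ 6.588e-05 hour (4 s.f.). Final answer: 6.588e-05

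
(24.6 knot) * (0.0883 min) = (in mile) 1 knot = 0.51444444 m/s, so 24.6 knot = 24.6 * 0.51444444 = 12.655333 m/s. 1 min = 60 s, so 0.0883 min = 0.0883 * 60 = 5.298 s. Combine: 12.655333 m/s * 5.298 s = 67.047956 m. 1 mile = 1609.344 m, so 67.047956 m = 67.047956 / 1609.344 = 0.041661668 mile ≈ 0.04166 mile (4 s.f.). Final answer: 0.04166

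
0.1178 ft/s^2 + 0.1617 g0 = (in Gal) 162.2. Check: 1 ft/s^2 = 0.3048 m/s^2, so 0.1178 ft/s^2 = 0.1178 * 0.3048 = 0.03590544 m/s^2. 1 g0 = 9.80665 m/s^2, so 0.1617 g0 = 0.1617 * 9.80665 = 1.5857353 m/s^2. Sum: 0.03590544 + 1.5857353 = 1.6216407 m/s^2. 1 Gal = 0.01 m/s^2, so 1.6216407 m/s^2 = 1.6216407 / 0.01 = 162.16407 Gal ≈ 162.2 Gal (4 s.f.).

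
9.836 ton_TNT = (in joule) 4.115e+10. Check: 1 ton_TNT = 4.184e+09 J, so 9.836 ton_TNT = 9.836 * 4.184e+09 = 4.1153824e+10 J. 4.1153824e+10 J = 4.1153824e+10 joule ≈ 4.115e+10 joule (4 s.f.).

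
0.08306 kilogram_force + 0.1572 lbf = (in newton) 1 kilogram_force = 9.80665 N, so 0.08306 kilogram_force = 0.08306 * 9.80665 = 0.81454035 N. 1 lbf = 4.4482216 N, so 0.1572 lbf = 0.1572 * 4.4482216 = 0.69926044 N. Sum: 0.81454035 + 0.69926044 = 1.5138008 N. 1.5138008 N = 1.5138008 newton ≈ 1.514 newton (4 s.f.). Final answer: 1.514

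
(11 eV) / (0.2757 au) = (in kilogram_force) 4.357e-30. Check: 1 eV = 1.6021766e-19 J, so 11 eV = 11 * 1.6021766e-19 = 1.7623943e-18 J. 1 au = 1.4959787e+11 m, so 0.2757 au = 0.2757 * 1.4959787e+11 = 4.1244133e+10 m. Combine: 1.7623943e-18 J / 4.1244133e+10 m = 4.2730788e-29 N. 1 kilogram_force = 9.80665 N, so 4.2730788e-29 N = 4.2730788e-29 / 9.80665 = 4.3573277e-30 kilogram_force ≈ 4.357e-30 kilogram_force (4 s.f.).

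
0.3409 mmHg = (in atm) 0.0004486. Check: 1 mmHg = 133.32237 Pa, so 0.3409 mmHg = 0.3409 * 133.32237 = 45.449595 Pa. 1 atm = 101325 Pa, so 45.449595 Pa = 45.449595 / 101325 = 0.00044855263 atm ≈ 0.0004486 atm (4 s.f.).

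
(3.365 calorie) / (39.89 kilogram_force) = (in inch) 1 calorie = 4.184 J, so 3.365 calorie = 3.365 * 4.184 = 14.07916 J. 1 kilogram_force = 9.80665 N, so 39.89 kilogram_force = 39.89 * 9.80665 = 391.18727 N. Combine: 14.07916 J / 391.18727 N = 0.035990844 m. 1 inch = 0.0254 m, so 0.035990844 m = 0.035990844 / 0.0254 = 1.4169624 inch ≈ 1.417 inch (4 s.f.). Final answer: 1.417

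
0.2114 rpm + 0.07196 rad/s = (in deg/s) 5.391. Check: 1 rpm = 0.10471976 rad/s, so 0.2114 rpm = 0.2114 * 0.10471976 = 0.022137756 rad/s. 0.07196 rad/s is already in rad/s. Sum: 0.022137756 + 0.07196 = 0.094097756 rad/s. 1 deg/s = 0.017453293 rad/s, so 0.094097756 rad/s = 0.094097756 / 0.017453293 = 5.3914043 deg/s ≈ 5.391 deg/s (4 s.f.).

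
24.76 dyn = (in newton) 0.0002476. Check: 1 dyn = 1e-05 N, so 24.76 dyn = 24.76 * 1e-05 = 0.0002476 N. 0.0002476 N = 0.0002476 newton.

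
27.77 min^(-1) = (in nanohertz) 4.628e+08. Check: 1 min^(-1) = 0.016666667 Hz, so 27.77 min^(-1) = 27.77 * 0.016666667 = 0.46283333 Hz. 1 nanohertz = 1e-09 Hz, so 0.46283333 Hz = 0.46283333 / 1e-09 = 4.6283333e+08 nanohertz ≈ 4.628e+08 nanohertz (4 s.f.).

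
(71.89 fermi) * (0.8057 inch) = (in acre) 3.635e-19. Check: 1 fermi = 1e-15 m, so 71.89 fermi = 71.89 * 1e-15 = 7.189e-14 m. 1 inch = 0.0254 m, so 0.8057 inch = 0.8057 * 0.0254 = 0.02046478 m. Combine: 7.189e-14 m * 0.02046478 m = 1.471213e-15 m^2. 1 acre = 4046.8564 m^2, so 1.471213e-15 m^2 = 1.471213e-15 / 4046.8564 = 3.6354466e-19 acre ≈ 3.635e-19 acre (4 s.f.).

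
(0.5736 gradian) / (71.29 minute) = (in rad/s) 1 gradian = 0.015707963 rad, so 0.5736 gradian = 0.5736 * 0.015707963 = 0.0090100877 rad. 1 minute = 60 s, so 71.29 minute = 71.29 * 60 = 4277.4 s. Combine: 0.0090100877 rad / 4277.4 s = 2.1064403e-06 rad/s. Result: 2.1064403e-06 rad/s ≈ 2.106e-06 rad/s (4 s.f.). Final answer: 2.106e-06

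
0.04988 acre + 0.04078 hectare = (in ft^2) 6562. Check: 1 acre = 4046.8564 m^2, so 0.04988 acre = 0.04988 * 4046.8564 = 201.8572 m^2. 1 hectare = 10000 m^2, so 0.04078 hectare = 0.04078 * 10000 = 407.8 m^2. Sum: 201.8572 + 407.8 = 609.6572 m^2. 1 ft^2 = 0.09290304 m^2, so 609.6572 m^2 = 609.6572 / 0.09290304 = 6562.2955 ft^2 ≈ 6562 ft^2 (4 s.f.).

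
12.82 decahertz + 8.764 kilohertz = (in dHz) 1 decahertz = 10 Hz, so 12.82 decahertz = 12.82 * 10 = 128.2 Hz. 1 kilohertz = 1000 Hz, so 8.764 kilohertz = 8.764 * 1000 = 8764 Hz. Sum: 128.2 + 8764 = 8892.2 Hz. 1 dHz = 0.1 Hz, so 8892.2 Hz = 8892.2 / 0.1 = 88922 dHz ≈ 8.892e+04 dHz (4 s.f.). Final answer: 8.892e+04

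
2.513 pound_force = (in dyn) 1 pound_force = 4.4482216 N, so 2.513 pound_force = 2.513 * 4.4482216 = 11.178381 N. 1 dyn = 1e-05 N, so 11.178381 N = 11.178381 / 1e-05 = 1117838.1 dyn ≈ 1.118e+06 dyn (4 s.f.). Final answer: 1.118e+06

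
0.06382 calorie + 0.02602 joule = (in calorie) 0.07004. Check: 1 calorie = 4.184 J, so 0.06382 calorie = 0.06382 * 4.184 = 0.26702288 J. 0.02602 joule = 0.02602 J. Sum: 0.26702288 + 0.02602 = 0.29304288 J. 1 calorie = 4.184 J, so 0.29304288 J = 0.29304288 / 4.184 = 0.070038929 calorie ≈ 0.07004 calorie (4 s.f.).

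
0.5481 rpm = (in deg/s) 1 rpm = 0.10471976 rad/s, so 0.5481 rpm = 0.5481 * 0.10471976 = 0.057396898 rad/s. 1 deg/s = 0.017453293 rad/s, so 0.057396898 rad/s = 0.057396898 / 0.017453293 = 3.2886 deg/s ≈ 3.289 deg/s (4 s.f.). Final answer: 3.289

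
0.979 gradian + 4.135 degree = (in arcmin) 1 gradian = 0.015707963 rad, so 0.979 gradian = 0.979 * 0.015707963 = 0.015378096 rad. 1 degree = 0.017453293 rad, so 4.135 degree = 4.135 * 0.017453293 = 0.072169365 rad. Sum: 0.015378096 + 0.072169365 = 0.087547461 rad. 1 arcmin = 0.00029088821 rad, so 0.087547461 rad = 0.087547461 / 0.00029088821 = 300.966 arcmin ≈ 301 arcmin (4 s.f.). Final answer: 301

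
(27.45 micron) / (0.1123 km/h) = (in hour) 1 micron = 1e-06 m, so 27.45 micron = 27.45 * 1e-06 = 2.745e-05 m. 1 km/h = 0.27777778 m/s, so 0.1123 km/h = 0.1123 * 0.27777778 = 0.031194444 m/s. Combine: 2.745e-05 m / 0.031194444 m/s = 0.00087996438 s. 1 hour = 3600 s, so 0.00087996438 s = 0.00087996438 / 3600 = 2.4443455e-07 hour ≈ 2.444e-07 hour (4 s.f.). Final answer: 2.444e-07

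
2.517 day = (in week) 1 day = 86400 s, so 2.517 day = 2.517 * 86400 = 217468.8 s. 1 week = 604800 s, so 217468.8 s = 217468.8 / 604800 = 0.35957143 week ≈ 0.3596 week (4 s.f.). Final answer: 0.3596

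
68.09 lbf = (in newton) 1 lbf = 4.4482216 N, so 68.09 lbf = 68.09 * 4.4482216 = 302.87941 N. 302.87941 N = 302.87941 newton ≈ 302.9 newton (4 s.f.). Final answer: 302.9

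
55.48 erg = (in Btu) 1 erg = 1e-07 J, so 55.48 erg = 55.48 * 1e-07 = 5.548e-06 J. 1 Btu = 1055.0559 J, so 5.548e-06 J = 5.548e-06 / 1055.0559 = 5.2584894e-09 Btu ≈ 5.258e-09 Btu (4 s.f.). Final answer: 5.258e-09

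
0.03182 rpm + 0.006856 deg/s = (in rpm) 1 rpm = 0.10471976 rad/s, so 0.03182 rpm = 0.03182 * 0.10471976 = 0.0033321826 rad/s. 1 deg/s = 0.017453293 rad/s, so 0.006856 deg/s = 0.006856 * 0.017453293 = 0.00011965977 rad/s. Sum: 0.0033321826 + 0.00011965977 = 0.0034518424 rad/s. 1 rpm = 0.10471976 rad/s, so 0.0034518424 rad/s = 0.0034518424 / 0.10471976 = 0.032962667 rpm ≈ 0.03296 rpm (4 s.f.). Final answer: 0.03296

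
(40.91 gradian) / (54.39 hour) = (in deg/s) 0.000188. Check: 1 gradian = 0.015707963 rad, so 40.91 gradian = 40.91 * 0.015707963 = 0.64261278 rad. 1 hour = 3600 s, so 54.39 hour = 54.39 * 3600 = 195804 s. Combine: 0.64261278 rad / 195804 s = 3.2819185e-06 rad/s. 1 deg/s = 0.017453293 rad/s, so 3.2819185e-06 rad/s = 3.2819185e-06 / 0.017453293 = 0.00018804008 deg/s ≈ 0.000188 deg/s (4 s.f.).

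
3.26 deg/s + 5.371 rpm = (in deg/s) 1 deg/s = 0.017453293 rad/s, so 3.26 deg/s = 3.26 * 0.017453293 = 0.056897734 rad/s. 1 rpm = 0.10471976 rad/s, so 5.371 rpm = 5.371 * 0.10471976 = 0.5624498 rad/s. Sum: 0.056897734 + 0.5624498 = 0.61934754 rad/s. 1 deg/s = 0.017453293 rad/s, so 0.61934754 rad/s = 0.61934754 / 0.017453293 = 35.486 deg/s ≈ 35.49 deg/s (4 s.f.). Final answer: 35.49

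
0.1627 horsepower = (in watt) 121.3. Check: 1 horsepower = 745.69987 W, so 0.1627 horsepower = 0.1627 * 745.69987 = 121.32537 W. 121.32537 W = 121.32537 watt ≈ 121.3 watt (4 s.f.).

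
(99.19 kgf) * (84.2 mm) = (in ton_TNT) 1 kgf = 9.80665 N, so 99.19 kgf = 99.19 * 9.80665 = 972.72161 N. 1 mm = 0.001 m, so 84.2 mm = 84.2 * 0.001 = 0.0842 m. Combine: 972.72161 N * 0.0842 m = 81.90316 J. 1 ton_TNT = 4.184e+09 J, so 81.90316 J = 81.90316 / 4.184e+09 = 1.9575325e-08 ton_TNT ≈ 1.958e-08 ton_TNT (4 s.f.). Final answer: 1.958e-08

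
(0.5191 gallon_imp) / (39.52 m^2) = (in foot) 0.0001959. Check: 1 gallon_imp = 0.00454609 m^3, so 0.5191 gallon_imp = 0.5191 * 0.00454609 = 0.0023598753 m^3. 39.52 m^2 is already in m^2. Combine: 0.0023598753 m^3 / 39.52 m^2 = 5.9713444e-05 m. 1 foot = 0.3048 m, so 5.9713444e-05 m = 5.9713444e-05 / 0.3048 = 0.00019591025 foot ≈ 0.0001959 foot (4 s.f.).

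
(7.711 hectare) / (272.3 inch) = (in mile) 6.928. Check: 1 hectare = 10000 m^2, so 7.711 hectare = 7.711 * 10000 = 77110 m^2. 1 inch = 0.0254 m, so 272.3 inch = 272.3 * 0.0254 = 6.91642 m. Combine: 77110 m^2 / 6.91642 m = 11148.831 m. 1 mile = 1609.344 m, so 11148.831 m = 11148.831 / 1609.344 = 6.9275626 mile ≈ 6.928 mile (4 s.f.).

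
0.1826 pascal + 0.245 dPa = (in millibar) 0.1826 pascal = 0.1826 Pa. 1 dPa = 0.1 Pa, so 0.245 dPa = 0.245 * 0.1 = 0.0245 Pa. Sum: 0.1826 + 0.0245 = 0.2071 Pa. 1 millibar = 100 Pa, so 0.2071 Pa = 0.2071 / 100 = 0.002071 millibar. Final answer: 0.002071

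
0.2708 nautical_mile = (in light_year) 1 nautical_mile = 1852 m, so 0.2708 nautical_mile = 0.2708 * 1852 = 501.5216 m. 1 light_year = 9.4607305e+15 m, so 501.5216 m = 501.5216 / 9.4607305e+15 = 5.3010875e-14 light_year ≈ 5.301e-14 light_year (4 s.f.). Final answer: 5.301e-14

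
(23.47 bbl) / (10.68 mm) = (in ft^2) 3761. Check: 1 bbl = 0.15898729 m^3, so 23.47 bbl = 23.47 * 0.15898729 = 3.7314318 m^3. 1 mm = 0.001 m, so 10.68 mm = 10.68 * 0.001 = 0.01068 m. Combine: 3.7314318 m^3 / 0.01068 m = 349.385 m^2. 1 ft^2 = 0.09290304 m^2, so 349.385 m^2 = 349.385 / 0.09290304 = 3760.7489 ft^2 ≈ 3761 ft^2 (4 s.f.).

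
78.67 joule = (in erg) 78.67 joule = 78.67 J. 1 erg = 1e-07 J, so 78.67 J = 78.67 / 1e-07 = 7.867e+08 erg. Final answer: 7.867e+08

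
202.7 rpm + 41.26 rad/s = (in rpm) 596.7. Check: 1 rpm = 0.10471976 rad/s, so 202.7 rpm = 202.7 * 0.10471976 = 21.226694 rad/s. 41.26 rad/s is already in rad/s. Sum: 21.226694 + 41.26 = 62.486694 rad/s. 1 rpm = 0.10471976 rad/s, so 62.486694 rad/s = 62.486694 / 0.10471976 = 596.70398 rpm ≈ 596.7 rpm (4 s.f.).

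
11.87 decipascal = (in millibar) 0.01187. Check: 1 decipascal = 0.1 Pa, so 11.87 decipascal = 11.87 * 0.1 = 1.187 Pa. 1 millibar = 100 Pa, so 1.187 Pa = 1.187 / 100 = 0.01187 millibar.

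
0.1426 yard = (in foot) 1 yard = 0.9144 m, so 0.1426 yard = 0.1426 * 0.9144 = 0.13039344 m. 1 foot = 0.3048 m, so 0.13039344 m = 0.13039344 / 0.3048 = 0.4278 foot. Final answer: 0.4278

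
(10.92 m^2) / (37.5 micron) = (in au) 10.92 m^2 is already in m^2. 1 micron = 1e-06 m, so 37.5 micron = 37.5 * 1e-06 = 3.75e-05 m. Combine: 10.92 m^2 / 3.75e-05 m = 291200 m. 1 au = 1.4959787e+11 m, so 291200 m = 291200 / 1.4959787e+11 = 1.9465518e-06 au ≈ 1.947e-06 au (4 s.f.). Final answer: 1.947e-06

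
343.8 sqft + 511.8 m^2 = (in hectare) 0.05437. Check: 1 sqft = 0.09290304 m^2, so 343.8 sqft = 343.8 * 0.09290304 = 31.940065 m^2. 511.8 m^2 is already in m^2. Sum: 31.940065 + 511.8 = 543.74007 m^2. 1 hectare = 10000 m^2, so 543.74007 m^2 = 543.74007 / 10000 = 0.054374007 hectare ≈ 0.05437 hectare (4 s.f.).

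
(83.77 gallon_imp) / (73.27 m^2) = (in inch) 0.2046. Check: 1 gallon_imp = 0.00454609 m^3, so 83.77 gallon_imp = 83.77 * 0.00454609 = 0.38082596 m^3. 73.27 m^2 is already in m^2. Combine: 0.38082596 m^3 / 73.27 m^2 = 0.0051975701 m. 1 inch = 0.0254 m, so 0.0051975701 m = 0.0051975701 / 0.0254 = 0.20462874 inch ≈ 0.2046 inch (4 s.f.).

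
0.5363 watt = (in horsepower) 0.5363 watt = 0.5363 W. 1 horsepower = 745.69987 W, so 0.5363 W = 0.5363 / 745.69987 = 0.00071919015 horsepower ≈ 0.0007192 horsepower (4 s.f.). Final answer: 0.0007192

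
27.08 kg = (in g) 2.708e+04. Check: 1 g = 0.001 kg, so 27.08 kg = 27.08 / 0.001 = 27080 g ≈ 2.708e+04 g (4 s.f.).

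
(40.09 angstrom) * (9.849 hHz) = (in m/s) 1 angstrom = 1e-10 m, so 40.09 angstrom = 40.09 * 1e-10 = 4.009e-09 m. 1 hHz = 100 Hz, so 9.849 hHz = 9.849 * 100 = 984.9 Hz. Combine: 4.009e-09 m * 984.9 Hz = 3.9484641e-06 m/s. Result: 3.9484641e-06 m/s ≈ 3.948e-06 m/s (4 s.f.). Final answer: 3.948e-06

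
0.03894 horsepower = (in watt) 1 horsepower = 745.69987 W, so 0.03894 horsepower = 0.03894 * 745.69987 = 29.037553 W. 29.037553 W = 29.037553 watt ≈ 29.04 watt (4 s.f.). Final answer: 29.04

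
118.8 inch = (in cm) 1 inch = 0.0254 m, so 118.8 inch = 118.8 * 0.0254 = 3.01752 m. 1 cm = 0.01 m, so 3.01752 m = 3.01752 / 0.01 = 301.752 cm ≈ 301.8 cm (4 s.f.). Final answer: 301.8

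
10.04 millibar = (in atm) 1 millibar = 100 Pa, so 10.04 millibar = 10.04 * 100 = 1004 Pa. 1 atm = 101325 Pa, so 1004 Pa = 1004 / 101325 = 0.0099087096 atm ≈ 0.009909 atm (4 s.f.). Final answer: 0.009909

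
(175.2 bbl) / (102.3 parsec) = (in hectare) 1 bbl = 0.15898729 m^3, so 175.2 bbl = 175.2 * 0.15898729 = 27.854574 m^3. 1 parsec = 3.0856776e+16 m, so 102.3 parsec = 102.3 * 3.0856776e+16 = 3.1566482e+18 m. Combine: 27.854574 m^3 / 3.1566482e+18 m = 8.8240984e-18 m^2. 1 hectare = 10000 m^2, so 8.8240984e-18 m^2 = 8.8240984e-18 / 10000 = 8.8240984e-22 hectare ≈ 8.824e-22 hectare (4 s.f.). Final answer: 8.824e-22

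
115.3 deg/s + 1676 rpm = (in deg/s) 1 deg/s = 0.017453293 rad/s, so 115.3 deg/s = 115.3 * 0.017453293 = 2.0123646 rad/s. 1 rpm = 0.10471976 rad/s, so 1676 rpm = 1676 * 0.10471976 = 175.51031 rad/s. Sum: 2.0123646 + 175.51031 = 177.52267 rad/s. 1 deg/s = 0.017453293 rad/s, so 177.52267 rad/s = 177.52267 / 0.017453293 = 10171.3 deg/s ≈ 1.017e+04 deg/s (4 s.f.). Final answer: 1.017e+04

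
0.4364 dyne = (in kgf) 1 dyne = 1e-05 N, so 0.4364 dyne = 0.4364 * 1e-05 = 4.364e-06 N. 1 kgf = 9.80665 N, so 4.364e-06 N = 4.364e-06 / 9.80665 = 4.4500416e-07 kgf ≈ 4.45e-07 kgf (4 s.f.). Final answer: 4.45e-07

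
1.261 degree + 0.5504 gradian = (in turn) 0.004879. Check: 1 degree = 0.017453293 rad, so 1.261 degree = 1.261 * 0.017453293 = 0.022008602 rad. 1 gradian = 0.015707963 rad, so 0.5504 gradian = 0.5504 * 0.015707963 = 0.008645663 rad. Sum: 0.022008602 + 0.008645663 = 0.030654265 rad. 1 turn = 6.2831853 rad, so 0.030654265 rad = 0.030654265 / 6.2831853 = 0.0048787778 turn ≈ 0.004879 turn (4 s.f.).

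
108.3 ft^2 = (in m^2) 1 ft^2 = 0.09290304 m^2, so 108.3 ft^2 = 108.3 * 0.09290304 = 10.061399 m^2. Result: 10.061399 m^2 ≈ 10.06 m^2 (4 s.f.). Final answer: 10.06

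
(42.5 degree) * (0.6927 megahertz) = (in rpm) 1 degree = 0.017453293 rad, so 42.5 degree = 42.5 * 0.017453293 = 0.74176493 rad. 1 megahertz = 1000000 Hz, so 0.6927 megahertz = 0.6927 * 1000000 = 692700 Hz. Combine: 0.74176493 rad * 692700 Hz = 513820.57 rad/s. 1 rpm = 0.10471976 rad/s, so 513820.57 rad/s = 513820.57 / 0.10471976 = 4906625 rpm ≈ 4.907e+06 rpm (4 s.f.). Final answer: 4.907e+06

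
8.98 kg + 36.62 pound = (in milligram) 2.559e+07. Check: 8.98 kg is already in kg. 1 pound = 0.45359237 kg, so 36.62 pound = 36.62 * 0.45359237 = 16.610553 kg. Sum: 8.98 + 16.610553 = 25.590553 kg. 1 milligram = 1e-06 kg, so 25.590553 kg = 25.590553 / 1e-06 = 25590553 milligram ≈ 2.559e+07 milligram (4 s.f.).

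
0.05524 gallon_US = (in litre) 0.2091. Check: 1 gallon_US = 0.0037854118 m^3, so 0.05524 gallon_US = 0.05524 * 0.0037854118 = 0.00020910615 m^3. 1 litre = 0.001 m^3, so 0.00020910615 m^3 = 0.00020910615 / 0.001 = 0.20910615 litre ≈ 0.2091 litre (4 s.f.).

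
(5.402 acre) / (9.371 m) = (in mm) 2.333e+06. Check: 1 acre = 4046.8564 m^2, so 5.402 acre = 5.402 * 4046.8564 = 21861.118 m^2. 9.371 m is already in m. Combine: 21861.118 m^2 / 9.371 m = 2332.848 m. 1 mm = 0.001 m, so 2332.848 m = 2332.848 / 0.001 = 2332848 mm ≈ 2.333e+06 mm (4 s.f.).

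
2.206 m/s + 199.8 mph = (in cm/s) 9152. Check: 2.206 m/s is already in m/s. 1 mph = 0.44704 m/s, so 199.8 mph = 199.8 * 0.44704 = 89.318592 m/s. Sum: 2.206 + 89.318592 = 91.524592 m/s. 1 cm/s = 0.01 m/s, so 91.524592 m/s = 91.524592 / 0.01 = 9152.4592 cm/s ≈ 9152 cm/s (4 s.f.).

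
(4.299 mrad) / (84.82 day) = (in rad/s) 1 mrad = 0.001 rad, so 4.299 mrad = 4.299 * 0.001 = 0.004299 rad. 1 day = 86400 s, so 84.82 day = 84.82 * 86400 = 7328448 s. Combine: 0.004299 rad / 7328448 s = 5.8661807e-10 rad/s. Result: 5.8661807e-10 rad/s ≈ 5.866e-10 rad/s (4 s.f.). Final answer: 5.866e-10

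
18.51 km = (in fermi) 1.851e+19. Check: 1 km = 1000 m, so 18.51 km = 18.51 * 1000 = 18510 m. 1 fermi = 1e-15 m, so 18510 m = 18510 / 1e-15 = 1.851e+19 fermi.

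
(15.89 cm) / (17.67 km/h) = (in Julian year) 1 cm = 0.01 m, so 15.89 cm = 15.89 * 0.01 = 0.1589 m. 1 km/h = 0.27777778 m/s, so 17.67 km/h = 17.67 * 0.27777778 = 4.9083333 m/s. Combine: 0.1589 m / 4.9083333 m/s = 0.032373514 s. 1 Julian year = 31557600 s, so 0.032373514 s = 0.032373514 / 31557600 = 1.0258548e-09 Julian year ≈ 1.026e-09 Julian year (4 s.f.). Final answer: 1.026e-09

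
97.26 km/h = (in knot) 1 km/h = 0.27777778 m/s, so 97.26 km/h = 97.26 * 0.27777778 = 27.016667 m/s. 1 knot = 0.51444444 m/s, so 27.016667 m/s = 27.016667 / 0.51444444 = 52.516199 knot ≈ 52.52 knot (4 s.f.). Final answer: 52.52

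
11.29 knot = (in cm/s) 580.8. Check: 1 knot = 0.51444444 m/s, so 11.29 knot = 11.29 * 0.51444444 = 5.8080778 m/s. 1 cm/s = 0.01 m/s, so 5.8080778 m/s = 5.8080778 / 0.01 = 580.80778 cm/s ≈ 580.8 cm/s (4 s.f.).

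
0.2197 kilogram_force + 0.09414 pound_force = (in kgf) 0.2624. Check: 1 kilogram_force = 9.80665 N, so 0.2197 kilogram_force = 0.2197 * 9.80665 = 2.154521 N. 1 pound_force = 4.4482216 N, so 0.09414 pound_force = 0.09414 * 4.4482216 = 0.41875558 N. Sum: 2.154521 + 0.41875558 = 2.5732766 N. 1 kgf = 9.80665 N, so 2.5732766 N = 2.5732766 / 9.80665 = 0.26240119 kgf ≈ 0.2624 kgf (4 s.f.).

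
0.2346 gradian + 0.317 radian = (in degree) 1 gradian = 0.015707963 rad, so 0.2346 gradian = 0.2346 * 0.015707963 = 0.0036850882 rad. 0.317 radian = 0.317 rad. Sum: 0.0036850882 + 0.317 = 0.32068509 rad. 1 degree = 0.017453293 rad, so 0.32068509 rad = 0.32068509 / 0.017453293 = 18.373902 degree ≈ 18.37 degree (4 s.f.). Final answer: 18.37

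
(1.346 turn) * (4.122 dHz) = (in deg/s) 1 turn = 6.2831853 rad, so 1.346 turn = 1.346 * 6.2831853 = 8.4571674 rad. 1 dHz = 0.1 Hz, so 4.122 dHz = 4.122 * 0.1 = 0.4122 Hz. Combine: 8.4571674 rad * 0.4122 Hz = 3.4860444 rad/s. 1 deg/s = 0.017453293 rad/s, so 3.4860444 rad/s = 3.4860444 / 0.017453293 = 199.73563 deg/s ≈ 199.7 deg/s (4 s.f.). Final answer: 199.7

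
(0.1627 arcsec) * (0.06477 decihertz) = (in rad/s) 1 arcsec = 4.8481368e-06 rad, so 0.1627 arcsec = 0.1627 * 4.8481368e-06 = 7.8879186e-07 rad. 1 decihertz = 0.1 Hz, so 0.06477 decihertz = 0.06477 * 0.1 = 0.006477 Hz. Combine: 7.8879186e-07 rad * 0.006477 Hz = 5.1090049e-09 rad/s. Result: 5.1090049e-09 rad/s ≈ 5.109e-09 rad/s (4 s.f.). Final answer: 5.109e-09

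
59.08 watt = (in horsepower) 59.08 watt = 59.08 W. 1 horsepower = 745.69987 W, so 59.08 W = 59.08 / 745.69987 = 0.079227585 horsepower ≈ 0.07923 horsepower (4 s.f.). Final answer: 0.07923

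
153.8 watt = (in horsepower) 153.8 watt = 153.8 W. 1 horsepower = 745.69987 W, so 153.8 W = 153.8 / 745.69987 = 0.2062492 horsepower ≈ 0.2062 horsepower (4 s.f.). Final answer: 0.2062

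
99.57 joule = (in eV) 6.215e+20. Check: 99.57 joule = 99.57 J. 1 eV = 1.6021766e-19 J, so 99.57 J = 99.57 / 1.6021766e-19 = 6.2146706e+20 eV ≈ 6.215e+20 eV (4 s.f.).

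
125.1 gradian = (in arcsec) 1 gradian = 0.015707963 rad, so 125.1 gradian = 125.1 * 0.015707963 = 1.9650662 rad. 1 arcsec = 4.8481368e-06 rad, so 1.9650662 rad = 1.9650662 / 4.8481368e-06 = 405324 arcsec ≈ 4.053e+05 arcsec (4 s.f.). Final answer: 4.053e+05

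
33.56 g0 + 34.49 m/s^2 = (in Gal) 3.636e+04. Check: 1 g0 = 9.80665 m/s^2, so 33.56 g0 = 33.56 * 9.80665 = 329.11117 m/s^2. 34.49 m/s^2 is already in m/s^2. Sum: 329.11117 + 34.49 = 363.60117 m/s^2. 1 Gal = 0.01 m/s^2, so 363.60117 m/s^2 = 363.60117 / 0.01 = 36360.117 Gal ≈ 3.636e+04 Gal (4 s.f.).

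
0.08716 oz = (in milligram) 2471. Check: 1 oz = 0.028349523 kg, so 0.08716 oz = 0.08716 * 0.028349523 = 0.0024709444 kg. 1 milligram = 1e-06 kg, so 0.0024709444 kg = 0.0024709444 / 1e-06 = 2470.9444 milligram ≈ 2471 milligram (4 s.f.).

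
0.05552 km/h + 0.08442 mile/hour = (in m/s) 0.05316. Check: 1 km/h = 0.27777778 m/s, so 0.05552 km/h = 0.05552 * 0.27777778 = 0.015422222 m/s. 1 mile/hour = 0.44704 m/s, so 0.08442 mile/hour = 0.08442 * 0.44704 = 0.037739117 m/s. Sum: 0.015422222 + 0.037739117 = 0.053161339 m/s. Result: 0.053161339 m/s ≈ 0.05316 m/s (4 s.f.).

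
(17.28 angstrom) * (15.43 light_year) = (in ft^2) 2.715e+09. Check: 1 angstrom = 1e-10 m, so 17.28 angstrom = 17.28 * 1e-10 = 1.728e-09 m. 1 light_year = 9.4607305e+15 m, so 15.43 light_year = 15.43 * 9.4607305e+15 = 1.4597907e+17 m. Combine: 1.728e-09 m * 1.4597907e+17 m = 2.5225184e+08 m^2. 1 ft^2 = 0.09290304 m^2, so 2.5225184e+08 m^2 = 2.5225184e+08 / 0.09290304 = 2.7152162e+09 ft^2 ≈ 2.715e+09 ft^2 (4 s.f.).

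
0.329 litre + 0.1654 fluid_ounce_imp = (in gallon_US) 0.08815. Check: 1 litre = 0.001 m^3, so 0.329 litre = 0.329 * 0.001 = 0.000329 m^3. 1 fluid_ounce_imp = 2.8413063e-05 m^3, so 0.1654 fluid_ounce_imp = 0.1654 * 2.8413063e-05 = 4.6995205e-06 m^3. Sum: 0.000329 + 4.6995205e-06 = 0.00033369952 m^3. 1 gallon_US = 0.0037854118 m^3, so 0.00033369952 m^3 = 0.00033369952 / 0.0037854118 = 0.088154087 gallon_US ≈ 0.08815 gallon_US (4 s.f.).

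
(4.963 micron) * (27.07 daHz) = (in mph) 0.003005. Check: 1 micron = 1e-06 m, so 4.963 micron = 4.963 * 1e-06 = 4.963e-06 m. 1 daHz = 10 Hz, so 27.07 daHz = 27.07 * 10 = 270.7 Hz. Combine: 4.963e-06 m * 270.7 Hz = 0.0013434841 m/s. 1 mph = 0.44704 m/s, so 0.0013434841 m/s = 0.0013434841 / 0.44704 = 0.0030052883 mph ≈ 0.003005 mph (4 s.f.).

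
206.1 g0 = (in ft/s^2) 1 g0 = 9.80665 m/s^2, so 206.1 g0 = 206.1 * 9.80665 = 2021.1506 m/s^2. 1 ft/s^2 = 0.3048 m/s^2, so 2021.1506 m/s^2 = 2021.1506 / 0.3048 = 6631.0714 ft/s^2 ≈ 6631 ft/s^2 (4 s.f.). Final answer: 6631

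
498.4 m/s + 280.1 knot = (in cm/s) 6.425e+04. Check: 498.4 m/s is already in m/s. 1 knot = 0.51444444 m/s, so 280.1 knot = 280.1 * 0.51444444 = 144.09589 m/s. Sum: 498.4 + 144.09589 = 642.49589 m/s. 1 cm/s = 0.01 m/s, so 642.49589 m/s = 642.49589 / 0.01 = 64249.589 cm/s ≈ 6.425e+04 cm/s (4 s.f.).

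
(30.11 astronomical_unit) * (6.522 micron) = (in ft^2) 1 astronomical_unit = 1.4959787e+11 m, so 30.11 astronomical_unit = 30.11 * 1.4959787e+11 = 4.5043919e+12 m. 1 micron = 1e-06 m, so 6.522 micron = 6.522 * 1e-06 = 6.522e-06 m. Combine: 4.5043919e+12 m * 6.522e-06 m = 29377644 m^2. 1 ft^2 = 0.09290304 m^2, so 29377644 m^2 = 29377644 / 0.09290304 = 3.1621833e+08 ft^2 ≈ 3.162e+08 ft^2 (4 s.f.). Final answer: 3.162e+08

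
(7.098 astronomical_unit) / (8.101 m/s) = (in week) 2.167e+05. Check: 1 astronomical_unit = 1.4959787e+11 m, so 7.098 astronomical_unit = 7.098 * 1.4959787e+11 = 1.0618457e+12 m. 8.101 m/s is already in m/s. Combine: 1.0618457e+12 m / 8.101 m/s = 1.3107588e+11 s. 1 week = 604800 s, so 1.3107588e+11 s = 1.3107588e+11 / 604800 = 216725.99 week ≈ 2.167e+05 week (4 s.f.).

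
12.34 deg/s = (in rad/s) 0.2154. Check: 1 deg/s = 0.017453293 rad/s, so 12.34 deg/s = 12.34 * 0.017453293 = 0.21537363 rad/s. Result: 0.21537363 rad/s ≈ 0.2154 rad/s (4 s.f.).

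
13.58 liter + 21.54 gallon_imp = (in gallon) 29.46. Check: 1 liter = 0.001 m^3, so 13.58 liter = 13.58 * 0.001 = 0.01358 m^3. 1 gallon_imp = 0.00454609 m^3, so 21.54 gallon_imp = 21.54 * 0.00454609 = 0.097922779 m^3. Sum: 0.01358 + 0.097922779 = 0.11150278 m^3. 1 gallon = 0.0037854118 m^3, so 0.11150278 m^3 = 0.11150278 / 0.0037854118 = 29.455918 gallon ≈ 29.46 gallon (4 s.f.).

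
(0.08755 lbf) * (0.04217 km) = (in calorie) 3.925. Check: 1 lbf = 4.4482216 N, so 0.08755 lbf = 0.08755 * 4.4482216 = 0.3894418 N. 1 km = 1000 m, so 0.04217 km = 0.04217 * 1000 = 42.17 m. Combine: 0.3894418 N * 42.17 m = 16.422761 J. 1 calorie = 4.184 J, so 16.422761 J = 16.422761 / 4.184 = 3.925134 calorie ≈ 3.925 calorie (4 s.f.).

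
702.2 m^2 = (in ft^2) 7558. Check: 1 ft^2 = 0.09290304 m^2, so 702.2 m^2 = 702.2 / 0.09290304 = 7558.4179 ft^2 ≈ 7558 ft^2 (4 s.f.).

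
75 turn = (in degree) 1 turn = 6.2831853 rad, so 75 turn = 75 * 6.2831853 = 471.2389 rad. 1 degree = 0.017453293 rad, so 471.2389 rad = 471.2389 / 0.017453293 = 27000 degree ≈ 2.7e+04 degree (4 s.f.). Final answer: 2.7e+04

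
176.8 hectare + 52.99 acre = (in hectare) 198.2. Check: 1 hectare = 10000 m^2, so 176.8 hectare = 176.8 * 10000 = 1768000 m^2. 1 acre = 4046.8564 m^2, so 52.99 acre = 52.99 * 4046.8564 = 214442.92 m^2. Sum: 1768000 + 214442.92 = 1982442.9 m^2. 1 hectare = 10000 m^2, so 1982442.9 m^2 = 1982442.9 / 10000 = 198.24429 hectare ≈ 198.2 hectare (4 s.f.).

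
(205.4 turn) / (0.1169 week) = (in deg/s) 1 turn = 6.2831853 rad, so 205.4 turn = 205.4 * 6.2831853 = 1290.5663 rad. 1 week = 604800 s, so 0.1169 week = 0.1169 * 604800 = 70701.12 s. Combine: 1290.5663 rad / 70701.12 s = 0.018253831 rad/s. 1 deg/s = 0.017453293 rad/s, so 0.018253831 rad/s = 0.018253831 / 0.017453293 = 1.0458674 deg/s ≈ 1.046 deg/s (4 s.f.). Final answer: 1.046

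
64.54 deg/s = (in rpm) 1 deg/s = 0.017453293 rad/s, so 64.54 deg/s = 64.54 * 0.017453293 = 1.1264355 rad/s. 1 rpm = 0.10471976 rad/s, so 1.1264355 rad/s = 1.1264355 / 0.10471976 = 10.756667 rpm ≈ 10.76 rpm (4 s.f.). Final answer: 10.76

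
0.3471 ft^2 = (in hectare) 3.225e-06. Check: 1 ft^2 = 0.09290304 m^2, so 0.3471 ft^2 = 0.3471 * 0.09290304 = 0.032246645 m^2. 1 hectare = 10000 m^2, so 0.032246645 m^2 = 0.032246645 / 10000 = 3.2246645e-06 hectare ≈ 3.225e-06 hectare (4 s.f.).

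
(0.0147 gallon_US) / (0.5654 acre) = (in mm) 1 gallon_US = 0.0037854118 m^3, so 0.0147 gallon_US = 0.0147 * 0.0037854118 = 5.5645553e-05 m^3. 1 acre = 4046.8564 m^2, so 0.5654 acre = 0.5654 * 4046.8564 = 2288.0926 m^2. Combine: 5.5645553e-05 m^3 / 2288.0926 m^2 = 2.4319624e-08 m. 1 mm = 0.001 m, so 2.4319624e-08 m = 2.4319624e-08 / 0.001 = 2.4319624e-05 mm ≈ 2.432e-05 mm (4 s.f.). Final answer: 2.432e-05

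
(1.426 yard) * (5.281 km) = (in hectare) 0.6886. Check: 1 yard = 0.9144 m, so 1.426 yard = 1.426 * 0.9144 = 1.3039344 m. 1 km = 1000 m, so 5.281 km = 5.281 * 1000 = 5281 m. Combine: 1.3039344 m * 5281 m = 6886.0776 m^2. 1 hectare = 10000 m^2, so 6886.0776 m^2 = 6886.0776 / 10000 = 0.68860776 hectare ≈ 0.6886 hectare (4 s.f.).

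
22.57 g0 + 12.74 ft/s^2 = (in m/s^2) 225.2. Check: 1 g0 = 9.80665 m/s^2, so 22.57 g0 = 22.57 * 9.80665 = 221.33609 m/s^2. 1 ft/s^2 = 0.3048 m/s^2, so 12.74 ft/s^2 = 12.74 * 0.3048 = 3.883152 m/s^2. Sum: 221.33609 + 3.883152 = 225.21924 m/s^2. Result: 225.21924 m/s^2 ≈ 225.2 m/s^2 (4 s.f.).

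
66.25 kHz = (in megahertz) 0.06625. Check: 1 kHz = 1000 Hz, so 66.25 kHz = 66.25 * 1000 = 66250 Hz. 1 megahertz = 1000000 Hz, so 66250 Hz = 66250 / 1000000 = 0.06625 megahertz.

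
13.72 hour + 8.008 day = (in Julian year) 0.02349. Check: 1 hour = 3600 s, so 13.72 hour = 13.72 * 3600 = 49392 s. 1 day = 86400 s, so 8.008 day = 8.008 * 86400 = 691891.2 s. Sum: 49392 + 691891.2 = 741283.2 s. 1 Julian year = 31557600 s, so 741283.2 s = 741283.2 / 31557600 = 0.023489847 Julian year ≈ 0.02349 Julian year (4 s.f.).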